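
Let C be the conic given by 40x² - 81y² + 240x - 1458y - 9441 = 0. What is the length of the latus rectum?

40(x² + 6x) -81(y² + 18y) = 9441
Completing the square gives 40(x + 3)² -81(y + 9)² = 9441 + 360 - 6561 = 3240.
Divide through by 3240 to get (x + 3)²/81 - (y + 9)²/40 = 1.
Hyperbola, center (-3, -9), transverse axis horizontal; a² = 81, b² = 40.
Latus rectum length = 2b²/a = 2·40/9 = 80/9.

80/9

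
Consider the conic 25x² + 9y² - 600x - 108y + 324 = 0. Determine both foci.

Group the x- and y-terms: 25(x² - 24x) + 9(y² - 12y) = -324
Completing the square gives 25(x - 12)² + 9(y - 6)² = -324 + 3600 + 324 = 3600.
Divide through by 3600 to get (x - 12)²/144 + (y - 6)²/400 = 1.
Ellipse, center (12, 6), major axis vertical; a² = 400, b² = 144.
c² = a² - b² = 400 - 144 = 256, so c = 16.
Foci lie on the vertical axis through the center: (h, k ± c).

(12, -10) and (12, 22)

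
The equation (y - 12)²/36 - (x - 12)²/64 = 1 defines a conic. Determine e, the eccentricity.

e = 5/3

Center (12, 12). The positive term is the y-term, so the transverse axis is vertical; a² = 36, b² = 64.
c² = a² + b² = 100, so c = 10.
e = c/a = 10/6 = 5/3.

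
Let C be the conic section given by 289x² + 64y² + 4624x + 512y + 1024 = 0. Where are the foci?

(-8, -19) and (-8, 11)

Rearranging, 289(x² + 16x) + 64(y² + 8y) = -1024.
Complete the square: 289(x + 8)² + 64(y + 4)² = -1024 + 18496 + 1024 = 18496
Dividing both sides by 18496: (x + 8)²/64 + (y + 4)²/289 = 1
Ellipse, center (-8, -4), major axis vertical; a² = 289, b² = 64.
c² = a² - b² = 289 - 64 = 225, so c = 15.
Foci lie on the vertical axis through the center: (h, k ± c).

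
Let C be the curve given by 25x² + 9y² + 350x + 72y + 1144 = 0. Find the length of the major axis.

10

Group: 25(x² + 14x) + 9(y² + 8y) = -1144
25(x + 7)² + 9(y + 4)² = -1144 + 1225 + 144 = 225
Divide through by 225 to get (x + 7)²/9 + (y + 4)²/25 = 1.
Ellipse, center (-7, -4), major axis vertical; a² = 25, b² = 9.
a² = 25 so a = 5; the major axis has length 2a = 10.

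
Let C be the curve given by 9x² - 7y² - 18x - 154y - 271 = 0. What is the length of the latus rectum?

Group the x- and y-terms: 9(x² - 2x) -7(y² + 22y) = 271
9(x - 1)² -7(y + 11)² = 271 + 9 - 847 = -567
Divide by -567: (y + 11)²/81 - (x - 1)²/63 = 1
Hyperbola, center (1, -11), transverse axis vertical; a² = 81, b² = 63.
Latus rectum length = 2b²/a = 2·63/9 = 14.

14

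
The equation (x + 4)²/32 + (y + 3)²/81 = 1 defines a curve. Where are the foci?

(-4, -10) and (-4, 4)

Center (-4, -3). The larger denominator 81 sits under the y-term, so the major axis is vertical; a² = 81, b² = 32.
c² = a² - b² = 81 - 32 = 49, so c = 7.
Foci lie on the vertical axis through the center: (h, k ± c).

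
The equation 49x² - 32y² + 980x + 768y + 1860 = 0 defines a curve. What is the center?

(-10, 12)

Collect terms: 49(x² + 20x) -32(y² - 24y) = -1860
Complete the square: 49(x + 10)² -32(y - 12)² = -1860 + 4900 - 4608 = -1568
Dividing both sides by -1568: (y - 12)²/49 - (x + 10)²/32 = 1
Hyperbola with center (-10, 12).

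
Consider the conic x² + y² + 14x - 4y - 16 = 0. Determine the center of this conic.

(-7, 2)

(x² + 14x) + (y² - 4y) = 16
(x + 7)² + (y - 2)² = 16 + 49 + 4 = 69
So (x + 7)² + (y - 2)² = 69.
Circle centered at (-7, 2) with r² = 69.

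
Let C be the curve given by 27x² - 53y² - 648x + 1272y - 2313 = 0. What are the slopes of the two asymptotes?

3√159/53 and -3√159/53

Rearranging, 27(x² - 24x) -53(y² - 24y) = 2313.
Completing the square gives 27(x - 12)² -53(y - 12)² = 2313 + 3888 - 7632 = -1431.
Divide by -1431: (y - 12)²/27 - (x - 12)²/53 = 1
Hyperbola, center (12, 12), transverse axis vertical; a² = 27, b² = 53.
For a vertical hyperbola the asymptotes have slope ±a/b.
Here that is ±3√3/√53 = ±3√159/53.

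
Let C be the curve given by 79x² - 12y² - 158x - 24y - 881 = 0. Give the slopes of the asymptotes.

√237/6 and -√237/6

Group the x- and y-terms: 79(x² - 2x) -12(y² + 2y) = 881
Complete the square: 79(x - 1)² -12(y + 1)² = 881 + 79 - 12 = 948
Divide through by 948 to get (x - 1)²/12 - (y + 1)²/79 = 1.
Hyperbola, center (1, -1), transverse axis horizontal; a² = 12, b² = 79.
For a horizontal hyperbola the asymptotes have slope ±b/a.
Here that is ±√79/2√3 = ±√237/6.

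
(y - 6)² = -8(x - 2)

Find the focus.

(0, 6)

Vertex (2, 6); 4p = -8 so p = -2. Opens left.
Focus is p units from the vertex along the axis: (h + p, k).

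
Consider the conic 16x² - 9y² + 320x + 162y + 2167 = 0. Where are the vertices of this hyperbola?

(-10, -3) and (-10, 21)

16(x² + 20x) -9(y² - 18y) = -2167
Complete the square: 16(x + 10)² -9(y - 9)² = -2167 + 1600 - 729 = -1296
Divide through by -1296 to get (y - 9)²/144 - (x + 10)²/81 = 1.
Hyperbola, center (-10, 9), transverse axis vertical; a² = 144, b² = 81.
a = 12. Vertices at (h, k ± a).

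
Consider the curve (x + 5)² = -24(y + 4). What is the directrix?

Vertex (-5, -4); 4p = -24 so p = -6. Opens down.
Directrix is the horizontal line y = k − p = -4 − (-6) = 2.

y = 2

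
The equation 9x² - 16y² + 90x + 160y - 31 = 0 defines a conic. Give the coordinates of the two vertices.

(-5, 2) and (-5, 8)

Collect terms: 9(x² + 10x) -16(y² - 10y) = 31
Complete the square: 9(x + 5)² -16(y - 5)² = 31 + 225 - 400 = -144
Dividing both sides by -144: (y - 5)²/9 - (x + 5)²/16 = 1
Hyperbola, center (-5, 5), transverse axis vertical; a² = 9, b² = 16.
a = 3. Vertices at (h, k ± a).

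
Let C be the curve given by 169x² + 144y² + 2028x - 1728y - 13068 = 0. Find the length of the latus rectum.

Rearranging, 169(x² + 12x) + 144(y² - 12y) = 13068.
Complete the square: 169(x + 6)² + 144(y - 6)² = 13068 + 6084 + 5184 = 24336
Divide by 24336: (x + 6)²/144 + (y - 6)²/169 = 1
Ellipse, center (-6, 6), major axis vertical; a² = 169, b² = 144.
Latus rectum length = 2b²/a = 2·144/13 = 288/13.

288/13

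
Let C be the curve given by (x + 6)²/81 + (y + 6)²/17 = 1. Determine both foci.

(-14, -6) and (2, -6)

Center (-6, -6). The larger denominator 81 sits under the x-term, so the major axis is horizontal; a² = 81, b² = 17.
c² = a² - b² = 81 - 17 = 64, so c = 8.
Foci lie on the horizontal axis through the center: (h ± c, k).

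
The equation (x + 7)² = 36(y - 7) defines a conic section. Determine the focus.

(-7, 16)

Vertex (-7, 7); 4p = 36 so p = 9. Opens up.
Focus is p units from the vertex along the axis: (h, k + p).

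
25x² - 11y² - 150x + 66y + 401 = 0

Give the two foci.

(3, -3) and (3, 9)

Rearranging, 25(x² - 6x) -11(y² - 6y) = -401.
Complete the square in x and y: 25(x - 3)² -11(y - 3)² = -401 + 225 - 99 = -275
Divide through by -275 to get (y - 3)²/25 - (x - 3)²/11 = 1.
Hyperbola, center (3, 3), transverse axis vertical; a² = 25, b² = 11.
c² = a² + b² = 25 + 11 = 36, so c = 6.
Foci lie on the vertical axis through the center: (h, k ± c).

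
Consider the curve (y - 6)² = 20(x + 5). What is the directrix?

x = -10

Vertex (-5, 6); 4p = 20 so p = 5. Opens right.
Directrix is the vertical line x = h − p = -5 − (5) = -10.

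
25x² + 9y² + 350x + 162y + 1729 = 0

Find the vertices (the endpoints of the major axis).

(-7, -14) and (-7, -4)

Group the x- and y-terms: 25(x² + 14x) + 9(y² + 18y) = -1729
25(x + 7)² + 9(y + 9)² = -1729 + 1225 + 729 = 225
Divide by 225: (x + 7)²/9 + (y + 9)²/25 = 1
Ellipse, center (-7, -9), major axis vertical; a² = 25, b² = 9.
a = 5. Vertices at (h, k ± a).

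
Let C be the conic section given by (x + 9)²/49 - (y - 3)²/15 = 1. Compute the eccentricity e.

Center (-9, 3). The positive term is the x-term, so the transverse axis is horizontal; a² = 49, b² = 15.
c² = a² + b² = 64, so c = 8.
e = c/a = 8/7.

e = 8/7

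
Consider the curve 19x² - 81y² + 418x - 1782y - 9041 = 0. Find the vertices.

Group the x- and y-terms: 19(x² + 22x) -81(y² + 22y) = 9041
Completing the square gives 19(x + 11)² -81(y + 11)² = 9041 + 2299 - 9801 = 1539.
Divide by 1539: (x + 11)²/81 - (y + 11)²/19 = 1
Hyperbola, center (-11, -11), transverse axis horizontal; a² = 81, b² = 19.
a = 9. Vertices at (h ± a, k).

(-20, -11) and (-2, -11)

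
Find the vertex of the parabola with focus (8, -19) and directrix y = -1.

The vertex is the midpoint between the focus and the directrix along the axis of symmetry.
Axis is vertical (directrix is horizontal). Vertex y-coordinate = (-19 + (-1))/2 = -10; x-coordinate = 8.

(8, -10)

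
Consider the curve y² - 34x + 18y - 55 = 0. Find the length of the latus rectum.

34

Only y is squared. Complete the square in y: (y + 9)² = 34(x + 4).
Vertex (-4, -9); 4p = 34 so p = 17/2. Opens right.
Latus rectum length = |4p| = 34.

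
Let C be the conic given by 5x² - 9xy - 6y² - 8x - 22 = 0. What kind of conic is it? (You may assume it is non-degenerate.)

hyperbola

A = 5, B = -9, C = -6.
Discriminant B² − 4AC = (-9)² − 4·5·(-6) = 201.
B² − 4AC > 0 ⇒ hyperbola.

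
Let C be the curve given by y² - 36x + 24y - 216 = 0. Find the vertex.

Only y is squared. Complete the square in y: (y + 12)² = 36(x + 10).
Vertex (-10, -12); 4p = 36 so p = 9. Opens right.

(-10, -12)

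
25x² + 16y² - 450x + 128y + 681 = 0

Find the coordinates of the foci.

(9, -10) and (9, 2)

Rearranging, 25(x² - 18x) + 16(y² + 8y) = -681.
25(x - 9)² + 16(y + 4)² = -681 + 2025 + 256 = 1600
Divide through by 1600 to get (x - 9)²/64 + (y + 4)²/100 = 1.
Ellipse, center (9, -4), major axis vertical; a² = 100, b² = 64.
c² = a² - b² = 100 - 64 = 36, so c = 6.
Foci lie on the vertical axis through the center: (h, k ± c).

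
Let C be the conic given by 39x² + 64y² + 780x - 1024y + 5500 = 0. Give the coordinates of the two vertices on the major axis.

39(x² + 20x) + 64(y² - 16y) = -5500
Completing the square gives 39(x + 10)² + 64(y - 8)² = -5500 + 3900 + 4096 = 2496.
Dividing both sides by 2496: (x + 10)²/64 + (y - 8)²/39 = 1
Ellipse, center (-10, 8), major axis horizontal; a² = 64, b² = 39.
a = 8. Vertices at (h ± a, k).

(-18, 8) and (-2, 8)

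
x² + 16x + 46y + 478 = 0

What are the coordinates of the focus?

Only x is squared. Complete the square in x: (x + 8)² = -46(y + 9).
Vertex (-8, -9); 4p = -46 so p = -23/2. Opens down.
Focus is p units from the vertex along the axis: (h, k + p).

(-8, -41/2)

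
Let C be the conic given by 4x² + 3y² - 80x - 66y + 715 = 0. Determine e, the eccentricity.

Collect terms: 4(x² - 20x) + 3(y² - 22y) = -715
4(x - 10)² + 3(y - 11)² = -715 + 400 + 363 = 48
Divide by 48: (x - 10)²/12 + (y - 11)²/16 = 1
Ellipse, center (10, 11), major axis vertical; a² = 16, b² = 12.
c² = a² - b² = 4, so c = 2.
e = c/a = 2/4 = 1/2.

e = 1/2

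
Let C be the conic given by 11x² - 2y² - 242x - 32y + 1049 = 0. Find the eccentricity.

e = √26/2

Group the x- and y-terms: 11(x² - 22x) -2(y² + 16y) = -1049
11(x - 11)² -2(y + 8)² = -1049 + 1331 - 128 = 154
Divide by 154: (x - 11)²/14 - (y + 8)²/77 = 1
Hyperbola, center (11, -8), transverse axis horizontal; a² = 14, b² = 77.
c² = a² + b² = 91, so c = √91.
e = c/a = √91/√14 = √26/2.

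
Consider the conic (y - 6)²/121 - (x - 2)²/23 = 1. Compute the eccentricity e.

e = 12/11

Center (2, 6). The positive term is the y-term, so the transverse axis is vertical; a² = 121, b² = 23.
c² = a² + b² = 144, so c = 12.
e = c/a = 12/11.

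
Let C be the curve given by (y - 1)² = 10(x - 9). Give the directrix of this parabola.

x = 13/2

Vertex (9, 1); 4p = 10 so p = 5/2. Opens right.
Directrix is the vertical line x = h − p = 9 − (5/2) = 13/2.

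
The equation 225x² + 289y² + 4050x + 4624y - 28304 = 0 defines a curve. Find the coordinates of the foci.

(-17, -8) and (-1, -8)

Group: 225(x² + 18x) + 289(y² + 16y) = 28304
Complete the square in x and y: 225(x + 9)² + 289(y + 8)² = 28304 + 18225 + 18496 = 65025
Dividing both sides by 65025: (x + 9)²/289 + (y + 8)²/225 = 1
Ellipse, center (-9, -8), major axis horizontal; a² = 289, b² = 225.
c² = a² - b² = 289 - 225 = 64, so c = 8.
Foci lie on the horizontal axis through the center: (h ± c, k).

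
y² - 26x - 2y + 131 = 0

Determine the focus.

(23/2, 1)

Only y is squared. Complete the square in y: (y - 1)² = 26(x - 5).
Vertex (5, 1); 4p = 26 so p = 13/2. Opens right.
Focus is p units from the vertex along the axis: (h + p, k).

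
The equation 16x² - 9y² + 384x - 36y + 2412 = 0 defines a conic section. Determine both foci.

(-12, -7) and (-12, 3)

Group the x- and y-terms: 16(x² + 24x) -9(y² + 4y) = -2412
Complete the square: 16(x + 12)² -9(y + 2)² = -2412 + 2304 - 36 = -144
Divide through by -144 to get (y + 2)²/16 - (x + 12)²/9 = 1.
Hyperbola, center (-12, -2), transverse axis vertical; a² = 16, b² = 9.
c² = a² + b² = 16 + 9 = 25, so c = 5.
Foci lie on the vertical axis through the center: (h, k ± c).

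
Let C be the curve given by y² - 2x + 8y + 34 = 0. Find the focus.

(19/2, -4)

Only y is squared. Complete the square in y: (y + 4)² = 2(x - 9).
Vertex (9, -4); 4p = 2 so p = 1/2. Opens right.
Focus is p units from the vertex along the axis: (h + p, k).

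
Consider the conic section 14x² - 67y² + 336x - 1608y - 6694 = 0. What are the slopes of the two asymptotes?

√938/67 and -√938/67

Rearranging, 14(x² + 24x) -67(y² + 24y) = 6694.
Complete the square: 14(x + 12)² -67(y + 12)² = 6694 + 2016 - 9648 = -938
Divide by -938: (y + 12)²/14 - (x + 12)²/67 = 1
Hyperbola, center (-12, -12), transverse axis vertical; a² = 14, b² = 67.
For a vertical hyperbola the asymptotes have slope ±a/b.
Here that is ±√14/√67 = ±√938/67.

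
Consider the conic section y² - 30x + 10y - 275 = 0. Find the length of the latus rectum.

30

Only y is squared. Complete the square in y: (y + 5)² = 30(x + 10).
Vertex (-10, -5); 4p = 30 so p = 15/2. Opens right.
Latus rectum length = |4p| = 30.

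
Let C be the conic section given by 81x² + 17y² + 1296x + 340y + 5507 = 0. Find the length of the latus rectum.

34/9

Group: 81(x² + 16x) + 17(y² + 20y) = -5507
81(x + 8)² + 17(y + 10)² = -5507 + 5184 + 1700 = 1377
Dividing both sides by 1377: (x + 8)²/17 + (y + 10)²/81 = 1
Ellipse, center (-8, -10), major axis vertical; a² = 81, b² = 17.
Latus rectum length = 2b²/a = 2·17/9 = 34/9.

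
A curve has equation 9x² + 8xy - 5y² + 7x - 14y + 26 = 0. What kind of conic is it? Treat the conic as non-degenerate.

hyperbola

A = 9, B = 8, C = -5.
Discriminant B² − 4AC = 8² − 4·9·(-5) = 244.
B² − 4AC > 0 ⇒ hyperbola.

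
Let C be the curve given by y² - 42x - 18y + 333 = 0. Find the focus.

Only y is squared. Complete the square in y: (y - 9)² = 42(x - 6).
Vertex (6, 9); 4p = 42 so p = 21/2. Opens right.
Focus is p units from the vertex along the axis: (h + p, k).

(33/2, 9)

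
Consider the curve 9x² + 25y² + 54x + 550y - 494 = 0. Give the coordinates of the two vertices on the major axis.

(-23, -11) and (17, -11)

Group: 9(x² + 6x) + 25(y² + 22y) = 494
Complete the square: 9(x + 3)² + 25(y + 11)² = 494 + 81 + 3025 = 3600
Dividing both sides by 3600: (x + 3)²/400 + (y + 11)²/144 = 1
Ellipse, center (-3, -11), major axis horizontal; a² = 400, b² = 144.
a = 20. Vertices at (h ± a, k).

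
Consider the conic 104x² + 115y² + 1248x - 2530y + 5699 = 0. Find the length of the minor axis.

Collect terms: 104(x² + 12x) + 115(y² - 22y) = -5699
Complete the square in x and y: 104(x + 6)² + 115(y - 11)² = -5699 + 3744 + 13915 = 11960
Divide by 11960: (x + 6)²/115 + (y - 11)²/104 = 1
Ellipse, center (-6, 11), major axis horizontal; a² = 115, b² = 104.
b² = 104 so b = 2√26; the minor axis has length 2b = 4√26.

4√26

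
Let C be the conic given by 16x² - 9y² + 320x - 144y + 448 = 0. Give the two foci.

(-20, -8) and (0, -8)

Group the x- and y-terms: 16(x² + 20x) -9(y² + 16y) = -448
Complete the square: 16(x + 10)² -9(y + 8)² = -448 + 1600 - 576 = 576
Divide by 576: (x + 10)²/36 - (y + 8)²/64 = 1
Hyperbola, center (-10, -8), transverse axis horizontal; a² = 36, b² = 64.
c² = a² + b² = 36 + 64 = 100, so c = 10.
Foci lie on the horizontal axis through the center: (h ± c, k).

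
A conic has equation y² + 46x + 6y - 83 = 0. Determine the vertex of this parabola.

(2, -3)

Only y is squared. Complete the square in y: (y + 3)² = -46(x - 2).
Vertex (2, -3); 4p = -46 so p = -23/2. Opens left.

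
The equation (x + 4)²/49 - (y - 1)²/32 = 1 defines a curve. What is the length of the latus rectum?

64/7

Center (-4, 1). The positive term is the x-term, so the transverse axis is horizontal; a² = 49, b² = 32.
Latus rectum length = 2b²/a = 2·32/7 = 64/7.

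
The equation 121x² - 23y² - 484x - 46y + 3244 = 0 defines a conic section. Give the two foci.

(2, -13) and (2, 11)

Collect terms: 121(x² - 4x) -23(y² + 2y) = -3244
Complete the square in x and y: 121(x - 2)² -23(y + 1)² = -3244 + 484 - 23 = -2783
Divide through by -2783 to get (y + 1)²/121 - (x - 2)²/23 = 1.
Hyperbola, center (2, -1), transverse axis vertical; a² = 121, b² = 23.
c² = a² + b² = 121 + 23 = 144, so c = 12.
Foci lie on the vertical axis through the center: (h, k ± c).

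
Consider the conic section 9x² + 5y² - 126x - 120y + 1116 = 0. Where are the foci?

9(x² - 14x) + 5(y² - 24y) = -1116
Complete the square: 9(x - 7)² + 5(y - 12)² = -1116 + 441 + 720 = 45
Dividing both sides by 45: (x - 7)²/5 + (y - 12)²/9 = 1
Ellipse, center (7, 12), major axis vertical; a² = 9, b² = 5.
c² = a² - b² = 9 - 5 = 4, so c = 2.
Foci lie on the vertical axis through the center: (h, k ± c).

(7, 10) and (7, 14)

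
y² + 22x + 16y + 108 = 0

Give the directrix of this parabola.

Only y is squared. Complete the square in y: (y + 8)² = -22(x + 2).
Vertex (-2, -8); 4p = -22 so p = -11/2. Opens left.
Directrix is the vertical line x = h − p = -2 − (-11/2) = 7/2.

x = 7/2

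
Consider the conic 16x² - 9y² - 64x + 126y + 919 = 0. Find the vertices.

Collect terms: 16(x² - 4x) -9(y² - 14y) = -919
16(x - 2)² -9(y - 7)² = -919 + 64 - 441 = -1296
Dividing both sides by -1296: (y - 7)²/144 - (x - 2)²/81 = 1
Hyperbola, center (2, 7), transverse axis vertical; a² = 144, b² = 81.
a = 12. Vertices at (h, k ± a).

(2, -5) and (2, 19)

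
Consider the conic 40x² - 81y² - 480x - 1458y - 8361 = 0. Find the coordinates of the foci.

40(x² - 12x) -81(y² + 18y) = 8361
40(x - 6)² -81(y + 9)² = 8361 + 1440 - 6561 = 3240
Dividing both sides by 3240: (x - 6)²/81 - (y + 9)²/40 = 1
Hyperbola, center (6, -9), transverse axis horizontal; a² = 81, b² = 40.
c² = a² + b² = 81 + 40 = 121, so c = 11.
Foci lie on the horizontal axis through the center: (h ± c, k).

(-5, -9) and (17, -9)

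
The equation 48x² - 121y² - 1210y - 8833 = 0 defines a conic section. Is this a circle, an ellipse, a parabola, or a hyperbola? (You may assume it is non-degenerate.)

No xy term. Coefficients of x² and y² are A = 48, C = -121.
A and C have opposite signs ⇒ hyperbola.

hyperbola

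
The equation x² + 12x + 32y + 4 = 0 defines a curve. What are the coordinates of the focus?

(-6, -7)

Only x is squared. Complete the square in x: (x + 6)² = -32(y - 1).
Vertex (-6, 1); 4p = -32 so p = -8. Opens down.
Focus is p units from the vertex along the axis: (h, k + p).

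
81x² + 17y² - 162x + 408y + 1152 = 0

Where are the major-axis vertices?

Group: 81(x² - 2x) + 17(y² + 24y) = -1152
Completing the square gives 81(x - 1)² + 17(y + 12)² = -1152 + 81 + 2448 = 1377.
Divide by 1377: (x - 1)²/17 + (y + 12)²/81 = 1
Ellipse, center (1, -12), major axis vertical; a² = 81, b² = 17.
a = 9. Vertices at (h, k ± a).

(1, -21) and (1, -3)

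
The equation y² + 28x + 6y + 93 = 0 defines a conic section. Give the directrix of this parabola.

x = 4

Only y is squared. Complete the square in y: (y + 3)² = -28(x + 3).
Vertex (-3, -3); 4p = -28 so p = -7. Opens left.
Directrix is the vertical line x = h − p = -3 − (-7) = 4.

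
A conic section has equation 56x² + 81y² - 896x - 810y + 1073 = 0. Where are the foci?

Collect terms: 56(x² - 16x) + 81(y² - 10y) = -1073
56(x - 8)² + 81(y - 5)² = -1073 + 3584 + 2025 = 4536
Divide by 4536: (x - 8)²/81 + (y - 5)²/56 = 1
Ellipse, center (8, 5), major axis horizontal; a² = 81, b² = 56.
c² = a² - b² = 81 - 56 = 25, so c = 5.
Foci lie on the horizontal axis through the center: (h ± c, k).

(3, 5) and (13, 5)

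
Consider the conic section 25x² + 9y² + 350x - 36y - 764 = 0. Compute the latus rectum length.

25(x² + 14x) + 9(y² - 4y) = 764
25(x + 7)² + 9(y - 2)² = 764 + 1225 + 36 = 2025
Dividing both sides by 2025: (x + 7)²/81 + (y - 2)²/225 = 1
Ellipse, center (-7, 2), major axis vertical; a² = 225, b² = 81.
Latus rectum length = 2b²/a = 2·81/15 = 54/5.

54/5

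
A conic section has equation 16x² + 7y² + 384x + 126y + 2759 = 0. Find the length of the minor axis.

2√7

16(x² + 24x) + 7(y² + 18y) = -2759
16(x + 12)² + 7(y + 9)² = -2759 + 2304 + 567 = 112
Divide through by 112 to get (x + 12)²/7 + (y + 9)²/16 = 1.
Ellipse, center (-12, -9), major axis vertical; a² = 16, b² = 7.
b² = 7 so b = √7; the minor axis has length 2b = 2√7.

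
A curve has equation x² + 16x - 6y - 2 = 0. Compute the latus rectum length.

6

Only x is squared. Complete the square in x: (x + 8)² = 6(y + 11).
Vertex (-8, -11); 4p = 6 so p = 3/2. Opens up.
Latus rectum length = |4p| = 6.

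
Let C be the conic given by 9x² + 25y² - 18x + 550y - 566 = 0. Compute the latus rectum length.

Group: 9(x² - 2x) + 25(y² + 22y) = 566
9(x - 1)² + 25(y + 11)² = 566 + 9 + 3025 = 3600
Divide by 3600: (x - 1)²/400 + (y + 11)²/144 = 1
Ellipse, center (1, -11), major axis horizontal; a² = 400, b² = 144.
Latus rectum length = 2b²/a = 2·144/20 = 72/5.

72/5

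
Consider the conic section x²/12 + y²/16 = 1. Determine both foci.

Center (0, 0). The larger denominator 16 sits under the y-term, so the major axis is vertical; a² = 16, b² = 12.
c² = a² - b² = 16 - 12 = 4, so c = 2.
Foci lie on the vertical axis through the center: (h, k ± c).

(0, -2) and (0, 2)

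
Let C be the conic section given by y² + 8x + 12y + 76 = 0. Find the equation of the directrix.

x = -3

Only y is squared. Complete the square in y: (y + 6)² = -8(x + 5).
Vertex (-5, -6); 4p = -8 so p = -2. Opens left.
Directrix is the vertical line x = h − p = -5 − (-2) = -3.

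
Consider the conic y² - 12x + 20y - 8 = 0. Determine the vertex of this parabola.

Only y is squared. Complete the square in y: (y + 10)² = 12(x + 9).
Vertex (-9, -10); 4p = 12 so p = 3. Opens right.

(-9, -10)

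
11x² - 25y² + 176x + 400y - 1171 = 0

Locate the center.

(-8, 8)

Group: 11(x² + 16x) -25(y² - 16y) = 1171
11(x + 8)² -25(y - 8)² = 1171 + 704 - 1600 = 275
Dividing both sides by 275: (x + 8)²/25 - (y - 8)²/11 = 1
Hyperbola with center (-8, 8).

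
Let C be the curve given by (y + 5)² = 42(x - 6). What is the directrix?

Vertex (6, -5); 4p = 42 so p = 21/2. Opens right.
Directrix is the vertical line x = h − p = 6 − (21/2) = -9/2.

x = -9/2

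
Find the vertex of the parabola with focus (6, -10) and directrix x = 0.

(3, -10)

The vertex is the midpoint between the focus and the directrix along the axis of symmetry.
Axis is horizontal (directrix is vertical). Vertex x-coordinate = (6 + 0)/2 = 3; y-coordinate = -10.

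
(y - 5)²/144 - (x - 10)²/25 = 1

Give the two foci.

Center (10, 5). The positive term is the y-term, so the transverse axis is vertical; a² = 144, b² = 25.
c² = a² + b² = 144 + 25 = 169, so c = 13.
Foci lie on the vertical axis through the center: (h, k ± c).

(10, -8) and (10, 18)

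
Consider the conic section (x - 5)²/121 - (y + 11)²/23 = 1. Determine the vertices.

Center (5, -11). The positive term is the x-term, so the transverse axis is horizontal; a² = 121, b² = 23.
a = 11. Vertices at (h ± a, k).

(-6, -11) and (16, -11)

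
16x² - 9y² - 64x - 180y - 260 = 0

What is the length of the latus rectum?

Collect terms: 16(x² - 4x) -9(y² + 20y) = 260
16(x - 2)² -9(y + 10)² = 260 + 64 - 900 = -576
Divide by -576: (y + 10)²/64 - (x - 2)²/36 = 1
Hyperbola, center (2, -10), transverse axis vertical; a² = 64, b² = 36.
Latus rectum length = 2b²/a = 2·36/8 = 9.

9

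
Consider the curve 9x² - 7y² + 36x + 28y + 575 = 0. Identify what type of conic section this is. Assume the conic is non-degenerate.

hyperbola

No xy term. Coefficients of x² and y² are A = 9, C = -7.
A and C have opposite signs ⇒ hyperbola.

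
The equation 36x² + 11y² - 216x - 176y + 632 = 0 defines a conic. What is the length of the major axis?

Rearranging, 36(x² - 6x) + 11(y² - 16y) = -632.
36(x - 3)² + 11(y - 8)² = -632 + 324 + 704 = 396
Divide through by 396 to get (x - 3)²/11 + (y - 8)²/36 = 1.
Ellipse, center (3, 8), major axis vertical; a² = 36, b² = 11.
a² = 36 so a = 6; the major axis has length 2a = 12.

12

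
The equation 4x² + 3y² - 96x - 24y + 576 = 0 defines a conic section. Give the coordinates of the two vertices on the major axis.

Collect terms: 4(x² - 24x) + 3(y² - 8y) = -576
Complete the square: 4(x - 12)² + 3(y - 4)² = -576 + 576 + 48 = 48
Divide by 48: (x - 12)²/12 + (y - 4)²/16 = 1
Ellipse, center (12, 4), major axis vertical; a² = 16, b² = 12.
a = 4. Vertices at (h, k ± a).

(12, 0) and (12, 8)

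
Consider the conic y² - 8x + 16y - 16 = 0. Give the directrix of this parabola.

Only y is squared. Complete the square in y: (y + 8)² = 8(x + 10).
Vertex (-10, -8); 4p = 8 so p = 2. Opens right.
Directrix is the vertical line x = h − p = -10 − (2) = -12.

x = -12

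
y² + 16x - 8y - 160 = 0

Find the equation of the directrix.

Only y is squared. Complete the square in y: (y - 4)² = -16(x - 11).
Vertex (11, 4); 4p = -16 so p = -4. Opens left.
Directrix is the vertical line x = h − p = 11 − (-4) = 15.

x = 15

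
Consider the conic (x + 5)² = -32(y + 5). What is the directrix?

y = 3

Vertex (-5, -5); 4p = -32 so p = -8. Opens down.
Directrix is the horizontal line y = k − p = -5 − (-8) = 3.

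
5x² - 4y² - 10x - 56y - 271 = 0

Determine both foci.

(-5, -7) and (7, -7)

Rearranging, 5(x² - 2x) -4(y² + 14y) = 271.
Complete the square in x and y: 5(x - 1)² -4(y + 7)² = 271 + 5 - 196 = 80
Dividing both sides by 80: (x - 1)²/16 - (y + 7)²/20 = 1
Hyperbola, center (1, -7), transverse axis horizontal; a² = 16, b² = 20.
c² = a² + b² = 16 + 20 = 36, so c = 6.
Foci lie on the horizontal axis through the center: (h ± c, k).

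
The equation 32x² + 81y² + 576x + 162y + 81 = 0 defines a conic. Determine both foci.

Group the x- and y-terms: 32(x² + 18x) + 81(y² + 2y) = -81
Complete the square in x and y: 32(x + 9)² + 81(y + 1)² = -81 + 2592 + 81 = 2592
Dividing both sides by 2592: (x + 9)²/81 + (y + 1)²/32 = 1
Ellipse, center (-9, -1), major axis horizontal; a² = 81, b² = 32.
c² = a² - b² = 81 - 32 = 49, so c = 7.
Foci lie on the horizontal axis through the center: (h ± c, k).

(-16, -1) and (-2, -1)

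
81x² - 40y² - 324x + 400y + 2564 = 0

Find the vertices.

(2, -4) and (2, 14)

Rearranging, 81(x² - 4x) -40(y² - 10y) = -2564.
Complete the square in x and y: 81(x - 2)² -40(y - 5)² = -2564 + 324 - 1000 = -3240
Divide by -3240: (y - 5)²/81 - (x - 2)²/40 = 1
Hyperbola, center (2, 5), transverse axis vertical; a² = 81, b² = 40.
a = 9. Vertices at (h, k ± a).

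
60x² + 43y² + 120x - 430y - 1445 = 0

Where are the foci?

(-1, 5 - √17) and (-1, 5 + √17)

Collect terms: 60(x² + 2x) + 43(y² - 10y) = 1445
60(x + 1)² + 43(y - 5)² = 1445 + 60 + 1075 = 2580
Dividing both sides by 2580: (x + 1)²/43 + (y - 5)²/60 = 1
Ellipse, center (-1, 5), major axis vertical; a² = 60, b² = 43.
c² = a² - b² = 60 - 43 = 17, so c = √17.
Foci lie on the vertical axis through the center: (h, k ± c).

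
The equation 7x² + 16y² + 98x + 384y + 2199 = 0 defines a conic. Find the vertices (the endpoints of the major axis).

(-15, -12) and (1, -12)

7(x² + 14x) + 16(y² + 24y) = -2199
Complete the square in x and y: 7(x + 7)² + 16(y + 12)² = -2199 + 343 + 2304 = 448
Dividing both sides by 448: (x + 7)²/64 + (y + 12)²/28 = 1
Ellipse, center (-7, -12), major axis horizontal; a² = 64, b² = 28.
a = 8. Vertices at (h ± a, k).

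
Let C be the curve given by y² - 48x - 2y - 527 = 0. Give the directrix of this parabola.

x = -23

Only y is squared. Complete the square in y: (y - 1)² = 48(x + 11).
Vertex (-11, 1); 4p = 48 so p = 12. Opens right.
Directrix is the vertical line x = h − p = -11 − (12) = -23.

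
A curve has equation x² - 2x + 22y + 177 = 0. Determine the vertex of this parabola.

(1, -8)

Only x is squared. Complete the square in x: (x - 1)² = -22(y + 8).
Vertex (1, -8); 4p = -22 so p = -11/2. Opens down.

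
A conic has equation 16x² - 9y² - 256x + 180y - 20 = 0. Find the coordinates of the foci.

(3, 10) and (13, 10)

Group: 16(x² - 16x) -9(y² - 20y) = 20
Complete the square: 16(x - 8)² -9(y - 10)² = 20 + 1024 - 900 = 144
Divide by 144: (x - 8)²/9 - (y - 10)²/16 = 1
Hyperbola, center (8, 10), transverse axis horizontal; a² = 9, b² = 16.
c² = a² + b² = 9 + 16 = 25, so c = 5.
Foci lie on the horizontal axis through the center: (h ± c, k).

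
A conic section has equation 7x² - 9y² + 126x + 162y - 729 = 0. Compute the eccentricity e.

Group the x- and y-terms: 7(x² + 18x) -9(y² - 18y) = 729
7(x + 9)² -9(y - 9)² = 729 + 567 - 729 = 567
Divide by 567: (x + 9)²/81 - (y - 9)²/63 = 1
Hyperbola, center (-9, 9), transverse axis horizontal; a² = 81, b² = 63.
c² = a² + b² = 144, so c = 12.
e = c/a = 12/9 = 4/3.

e = 4/3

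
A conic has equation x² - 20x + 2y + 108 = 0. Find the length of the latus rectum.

Only x is squared. Complete the square in x: (x - 10)² = -2(y + 4).
Vertex (10, -4); 4p = -2 so p = -1/2. Opens down.
Latus rectum length = |4p| = 2.

2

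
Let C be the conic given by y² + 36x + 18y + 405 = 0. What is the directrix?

x = 0

Only y is squared. Complete the square in y: (y + 9)² = -36(x + 9).
Vertex (-9, -9); 4p = -36 so p = -9. Opens left.
Directrix is the vertical line x = h − p = -9 − (-9) = 0.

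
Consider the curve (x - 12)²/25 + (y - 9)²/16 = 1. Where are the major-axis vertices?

(7, 9) and (17, 9)

Center (12, 9). The larger denominator 25 sits under the x-term, so the major axis is horizontal; a² = 25, b² = 16.
a = 5. Vertices at (h ± a, k).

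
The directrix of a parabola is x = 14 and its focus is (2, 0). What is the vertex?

(8, 0)

The vertex is the midpoint between the focus and the directrix along the axis of symmetry.
Axis is horizontal (directrix is vertical). Vertex x-coordinate = (2 + 14)/2 = 8; y-coordinate = 0.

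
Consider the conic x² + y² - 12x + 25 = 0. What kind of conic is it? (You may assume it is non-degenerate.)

No xy term. Coefficients of x² and y² are A = 1, C = 1.
A = C (same sign) ⇒ circle.

circle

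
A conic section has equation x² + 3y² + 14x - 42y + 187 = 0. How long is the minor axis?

Group the x- and y-terms: (x² + 14x) + 3(y² - 14y) = -187
Complete the square in x and y: (x + 7)² + 3(y - 7)² = -187 + 49 + 147 = 9
Divide by 9: (x + 7)²/9 + (y - 7)²/3 = 1
Ellipse, center (-7, 7), major axis horizontal; a² = 9, b² = 3.
b² = 3 so b = √3; the minor axis has length 2b = 2√3.

2√3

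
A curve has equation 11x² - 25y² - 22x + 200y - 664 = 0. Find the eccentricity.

e = 6/5

Collect terms: 11(x² - 2x) -25(y² - 8y) = 664
Complete the square in x and y: 11(x - 1)² -25(y - 4)² = 664 + 11 - 400 = 275
Divide through by 275 to get (x - 1)²/25 - (y - 4)²/11 = 1.
Hyperbola, center (1, 4), transverse axis horizontal; a² = 25, b² = 11.
c² = a² + b² = 36, so c = 6.
e = c/a = 6/5.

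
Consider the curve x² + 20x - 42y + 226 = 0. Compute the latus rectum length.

Only x is squared. Complete the square in x: (x + 10)² = 42(y - 3).
Vertex (-10, 3); 4p = 42 so p = 21/2. Opens up.
Latus rectum length = |4p| = 42.

42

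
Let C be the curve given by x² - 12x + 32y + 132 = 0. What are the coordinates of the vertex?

(6, -3)

Only x is squared. Complete the square in x: (x - 6)² = -32(y + 3).
Vertex (6, -3); 4p = -32 so p = -8. Opens down.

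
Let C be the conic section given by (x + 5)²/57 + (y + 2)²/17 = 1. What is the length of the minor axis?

Center (-5, -2). The larger denominator 57 sits under the x-term, so the major axis is horizontal; a² = 57, b² = 17.
b² = 17 so b = √17; the minor axis has length 2b = 2√17.

2√17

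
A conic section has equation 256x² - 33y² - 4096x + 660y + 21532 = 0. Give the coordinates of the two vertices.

(8, -6) and (8, 26)

Group the x- and y-terms: 256(x² - 16x) -33(y² - 20y) = -21532
Completing the square gives 256(x - 8)² -33(y - 10)² = -21532 + 16384 - 3300 = -8448.
Divide through by -8448 to get (y - 10)²/256 - (x - 8)²/33 = 1.
Hyperbola, center (8, 10), transverse axis vertical; a² = 256, b² = 33.
a = 16. Vertices at (h, k ± a).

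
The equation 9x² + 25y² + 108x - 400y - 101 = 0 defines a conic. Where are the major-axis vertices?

(-21, 8) and (9, 8)

9(x² + 12x) + 25(y² - 16y) = 101
Complete the square: 9(x + 6)² + 25(y - 8)² = 101 + 324 + 1600 = 2025
Divide by 2025: (x + 6)²/225 + (y - 8)²/81 = 1
Ellipse, center (-6, 8), major axis horizontal; a² = 225, b² = 81.
a = 15. Vertices at (h ± a, k).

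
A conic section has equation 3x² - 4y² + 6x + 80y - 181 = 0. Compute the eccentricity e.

e = √21/3

Collect terms: 3(x² + 2x) -4(y² - 20y) = 181
3(x + 1)² -4(y - 10)² = 181 + 3 - 400 = -216
Dividing both sides by -216: (y - 10)²/54 - (x + 1)²/72 = 1
Hyperbola, center (-1, 10), transverse axis vertical; a² = 54, b² = 72.
c² = a² + b² = 126, so c = 3√14.
e = c/a = 3√14/3√6 = √21/3.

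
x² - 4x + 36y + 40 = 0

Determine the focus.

Only x is squared. Complete the square in x: (x - 2)² = -36(y + 1).
Vertex (2, -1); 4p = -36 so p = -9. Opens down.
Focus is p units from the vertex along the axis: (h, k + p).

(2, -10)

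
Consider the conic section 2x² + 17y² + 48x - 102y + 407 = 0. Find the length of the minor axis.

2√2

Rearranging, 2(x² + 24x) + 17(y² - 6y) = -407.
Complete the square: 2(x + 12)² + 17(y - 3)² = -407 + 288 + 153 = 34
Divide by 34: (x + 12)²/17 + (y - 3)²/2 = 1
Ellipse, center (-12, 3), major axis horizontal; a² = 17, b² = 2.
b² = 2 so b = √2; the minor axis has length 2b = 2√2.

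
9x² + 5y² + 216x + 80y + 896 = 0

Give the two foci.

Group: 9(x² + 24x) + 5(y² + 16y) = -896
9(x + 12)² + 5(y + 8)² = -896 + 1296 + 320 = 720
Divide through by 720 to get (x + 12)²/80 + (y + 8)²/144 = 1.
Ellipse, center (-12, -8), major axis vertical; a² = 144, b² = 80.
c² = a² - b² = 144 - 80 = 64, so c = 8.
Foci lie on the vertical axis through the center: (h, k ± c).

(-12, -16) and (-12, 0)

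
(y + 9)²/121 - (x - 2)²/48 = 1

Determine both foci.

Center (2, -9). The positive term is the y-term, so the transverse axis is vertical; a² = 121, b² = 48.
c² = a² + b² = 121 + 48 = 169, so c = 13.
Foci lie on the vertical axis through the center: (h, k ± c).

(2, -22) and (2, 4)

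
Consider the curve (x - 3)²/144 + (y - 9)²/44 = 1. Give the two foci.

Center (3, 9). The larger denominator 144 sits under the x-term, so the major axis is horizontal; a² = 144, b² = 44.
c² = a² - b² = 144 - 44 = 100, so c = 10.
Foci lie on the horizontal axis through the center: (h ± c, k).

(-7, 9) and (13, 9)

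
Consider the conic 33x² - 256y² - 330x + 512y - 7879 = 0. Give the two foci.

Rearranging, 33(x² - 10x) -256(y² - 2y) = 7879.
33(x - 5)² -256(y - 1)² = 7879 + 825 - 256 = 8448
Divide through by 8448 to get (x - 5)²/256 - (y - 1)²/33 = 1.
Hyperbola, center (5, 1), transverse axis horizontal; a² = 256, b² = 33.
c² = a² + b² = 256 + 33 = 289, so c = 17.
Foci lie on the horizontal axis through the center: (h ± c, k).

(-12, 1) and (22, 1)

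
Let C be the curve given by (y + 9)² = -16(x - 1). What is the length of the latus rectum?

Vertex (1, -9); 4p = -16 so p = -4. Opens left.
Latus rectum length = |4p| = 16.

16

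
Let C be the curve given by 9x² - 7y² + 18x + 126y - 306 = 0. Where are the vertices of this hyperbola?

Group the x- and y-terms: 9(x² + 2x) -7(y² - 18y) = 306
Complete the square in x and y: 9(x + 1)² -7(y - 9)² = 306 + 9 - 567 = -252
Dividing both sides by -252: (y - 9)²/36 - (x + 1)²/28 = 1
Hyperbola, center (-1, 9), transverse axis vertical; a² = 36, b² = 28.
a = 6. Vertices at (h, k ± a).

(-1, 3) and (-1, 15)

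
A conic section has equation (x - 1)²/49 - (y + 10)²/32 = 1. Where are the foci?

Center (1, -10). The positive term is the x-term, so the transverse axis is horizontal; a² = 49, b² = 32.
c² = a² + b² = 49 + 32 = 81, so c = 9.
Foci lie on the horizontal axis through the center: (h ± c, k).

(-8, -10) and (10, -10)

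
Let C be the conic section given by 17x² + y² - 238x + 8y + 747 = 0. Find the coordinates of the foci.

Rearranging, 17(x² - 14x) + (y² + 8y) = -747.
Complete the square in x and y: 17(x - 7)² + (y + 4)² = -747 + 833 + 16 = 102
Divide by 102: (x - 7)²/6 + (y + 4)²/102 = 1
Ellipse, center (7, -4), major axis vertical; a² = 102, b² = 6.
c² = a² - b² = 102 - 6 = 96, so c = 4√6.
Foci lie on the vertical axis through the center: (h, k ± c).

(7, -4 - 4√6) and (7, -4 + 4√6)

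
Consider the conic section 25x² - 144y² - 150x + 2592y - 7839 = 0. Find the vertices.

(3, 4) and (3, 14)

Collect terms: 25(x² - 6x) -144(y² - 18y) = 7839
Complete the square: 25(x - 3)² -144(y - 9)² = 7839 + 225 - 11664 = -3600
Dividing both sides by -3600: (y - 9)²/25 - (x - 3)²/144 = 1
Hyperbola, center (3, 9), transverse axis vertical; a² = 25, b² = 144.
a = 5. Vertices at (h, k ± a).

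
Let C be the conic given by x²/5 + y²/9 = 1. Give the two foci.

(0, -2) and (0, 2)

Center (0, 0). The larger denominator 9 sits under the y-term, so the major axis is vertical; a² = 9, b² = 5.
c² = a² - b² = 9 - 5 = 4, so c = 2.
Foci lie on the vertical axis through the center: (h, k ± c).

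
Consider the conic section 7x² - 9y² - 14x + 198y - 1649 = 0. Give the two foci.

7(x² - 2x) -9(y² - 22y) = 1649
Complete the square in x and y: 7(x - 1)² -9(y - 11)² = 1649 + 7 - 1089 = 567
Dividing both sides by 567: (x - 1)²/81 - (y - 11)²/63 = 1
Hyperbola, center (1, 11), transverse axis horizontal; a² = 81, b² = 63.
c² = a² + b² = 81 + 63 = 144, so c = 12.
Foci lie on the horizontal axis through the center: (h ± c, k).

(-11, 11) and (13, 11)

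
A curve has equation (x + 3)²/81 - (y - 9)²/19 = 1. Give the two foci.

(-13, 9) and (7, 9)

Center (-3, 9). The positive term is the x-term, so the transverse axis is horizontal; a² = 81, b² = 19.
c² = a² + b² = 81 + 19 = 100, so c = 10.
Foci lie on the horizontal axis through the center: (h ± c, k).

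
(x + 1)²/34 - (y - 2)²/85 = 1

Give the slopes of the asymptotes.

Center (-1, 2). The positive term is the x-term, so the transverse axis is horizontal; a² = 34, b² = 85.
For a horizontal hyperbola the asymptotes have slope ±b/a.
Here that is ±√85/√34 = ±√10/2.

√10/2 and -√10/2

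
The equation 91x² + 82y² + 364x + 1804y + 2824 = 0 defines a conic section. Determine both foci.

(-2, -14) and (-2, -8)

Group: 91(x² + 4x) + 82(y² + 22y) = -2824
Complete the square: 91(x + 2)² + 82(y + 11)² = -2824 + 364 + 9922 = 7462
Divide by 7462: (x + 2)²/82 + (y + 11)²/91 = 1
Ellipse, center (-2, -11), major axis vertical; a² = 91, b² = 82.
c² = a² - b² = 91 - 82 = 9, so c = 3.
Foci lie on the vertical axis through the center: (h, k ± c).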